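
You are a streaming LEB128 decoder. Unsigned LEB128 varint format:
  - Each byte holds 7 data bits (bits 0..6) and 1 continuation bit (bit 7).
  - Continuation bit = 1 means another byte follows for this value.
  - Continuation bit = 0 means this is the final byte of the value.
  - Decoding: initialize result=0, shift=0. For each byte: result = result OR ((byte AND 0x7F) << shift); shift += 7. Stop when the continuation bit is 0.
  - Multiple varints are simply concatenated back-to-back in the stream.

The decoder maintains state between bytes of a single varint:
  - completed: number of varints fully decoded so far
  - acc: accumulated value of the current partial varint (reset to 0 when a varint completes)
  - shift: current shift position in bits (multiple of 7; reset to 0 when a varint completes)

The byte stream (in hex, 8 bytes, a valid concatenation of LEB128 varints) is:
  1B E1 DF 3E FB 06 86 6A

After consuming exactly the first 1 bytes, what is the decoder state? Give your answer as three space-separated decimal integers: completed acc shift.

Answer: 1 0 0

Derivation:
byte[0]=0x1B cont=0 payload=0x1B: varint #1 complete (value=27); reset -> completed=1 acc=0 shift=0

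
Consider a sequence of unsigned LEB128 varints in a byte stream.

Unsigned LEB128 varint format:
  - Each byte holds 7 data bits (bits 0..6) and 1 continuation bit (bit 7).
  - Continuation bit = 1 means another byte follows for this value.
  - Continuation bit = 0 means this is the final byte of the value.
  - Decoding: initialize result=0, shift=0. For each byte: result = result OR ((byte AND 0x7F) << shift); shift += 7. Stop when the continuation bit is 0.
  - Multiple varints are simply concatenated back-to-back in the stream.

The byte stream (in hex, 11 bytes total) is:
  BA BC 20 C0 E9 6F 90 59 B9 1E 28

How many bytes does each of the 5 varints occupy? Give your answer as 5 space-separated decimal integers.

Answer: 3 3 2 2 1

Derivation:
  byte[0]=0xBA cont=1 payload=0x3A=58: acc |= 58<<0 -> acc=58 shift=7
  byte[1]=0xBC cont=1 payload=0x3C=60: acc |= 60<<7 -> acc=7738 shift=14
  byte[2]=0x20 cont=0 payload=0x20=32: acc |= 32<<14 -> acc=532026 shift=21 [end]
Varint 1: bytes[0:3] = BA BC 20 -> value 532026 (3 byte(s))
  byte[3]=0xC0 cont=1 payload=0x40=64: acc |= 64<<0 -> acc=64 shift=7
  byte[4]=0xE9 cont=1 payload=0x69=105: acc |= 105<<7 -> acc=13504 shift=14
  byte[5]=0x6F cont=0 payload=0x6F=111: acc |= 111<<14 -> acc=1832128 shift=21 [end]
Varint 2: bytes[3:6] = C0 E9 6F -> value 1832128 (3 byte(s))
  byte[6]=0x90 cont=1 payload=0x10=16: acc |= 16<<0 -> acc=16 shift=7
  byte[7]=0x59 cont=0 payload=0x59=89: acc |= 89<<7 -> acc=11408 shift=14 [end]
Varint 3: bytes[6:8] = 90 59 -> value 11408 (2 byte(s))
  byte[8]=0xB9 cont=1 payload=0x39=57: acc |= 57<<0 -> acc=57 shift=7
  byte[9]=0x1E cont=0 payload=0x1E=30: acc |= 30<<7 -> acc=3897 shift=14 [end]
Varint 4: bytes[8:10] = B9 1E -> value 3897 (2 byte(s))
  byte[10]=0x28 cont=0 payload=0x28=40: acc |= 40<<0 -> acc=40 shift=7 [end]
Varint 5: bytes[10:11] = 28 -> value 40 (1 byte(s))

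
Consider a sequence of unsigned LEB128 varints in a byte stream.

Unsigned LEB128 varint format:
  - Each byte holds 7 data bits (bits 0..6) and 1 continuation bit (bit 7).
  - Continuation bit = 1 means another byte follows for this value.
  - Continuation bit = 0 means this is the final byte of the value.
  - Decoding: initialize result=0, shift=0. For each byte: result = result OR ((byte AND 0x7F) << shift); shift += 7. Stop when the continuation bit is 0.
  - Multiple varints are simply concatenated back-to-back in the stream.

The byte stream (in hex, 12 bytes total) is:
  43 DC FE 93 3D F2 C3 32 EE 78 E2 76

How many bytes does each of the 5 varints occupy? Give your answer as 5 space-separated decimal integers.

  byte[0]=0x43 cont=0 payload=0x43=67: acc |= 67<<0 -> acc=67 shift=7 [end]
Varint 1: bytes[0:1] = 43 -> value 67 (1 byte(s))
  byte[1]=0xDC cont=1 payload=0x5C=92: acc |= 92<<0 -> acc=92 shift=7
  byte[2]=0xFE cont=1 payload=0x7E=126: acc |= 126<<7 -> acc=16220 shift=14
  byte[3]=0x93 cont=1 payload=0x13=19: acc |= 19<<14 -> acc=327516 shift=21
  byte[4]=0x3D cont=0 payload=0x3D=61: acc |= 61<<21 -> acc=128253788 shift=28 [end]
Varint 2: bytes[1:5] = DC FE 93 3D -> value 128253788 (4 byte(s))
  byte[5]=0xF2 cont=1 payload=0x72=114: acc |= 114<<0 -> acc=114 shift=7
  byte[6]=0xC3 cont=1 payload=0x43=67: acc |= 67<<7 -> acc=8690 shift=14
  byte[7]=0x32 cont=0 payload=0x32=50: acc |= 50<<14 -> acc=827890 shift=21 [end]
Varint 3: bytes[5:8] = F2 C3 32 -> value 827890 (3 byte(s))
  byte[8]=0xEE cont=1 payload=0x6E=110: acc |= 110<<0 -> acc=110 shift=7
  byte[9]=0x78 cont=0 payload=0x78=120: acc |= 120<<7 -> acc=15470 shift=14 [end]
Varint 4: bytes[8:10] = EE 78 -> value 15470 (2 byte(s))
  byte[10]=0xE2 cont=1 payload=0x62=98: acc |= 98<<0 -> acc=98 shift=7
  byte[11]=0x76 cont=0 payload=0x76=118: acc |= 118<<7 -> acc=15202 shift=14 [end]
Varint 5: bytes[10:12] = E2 76 -> value 15202 (2 byte(s))

Answer: 1 4 3 2 2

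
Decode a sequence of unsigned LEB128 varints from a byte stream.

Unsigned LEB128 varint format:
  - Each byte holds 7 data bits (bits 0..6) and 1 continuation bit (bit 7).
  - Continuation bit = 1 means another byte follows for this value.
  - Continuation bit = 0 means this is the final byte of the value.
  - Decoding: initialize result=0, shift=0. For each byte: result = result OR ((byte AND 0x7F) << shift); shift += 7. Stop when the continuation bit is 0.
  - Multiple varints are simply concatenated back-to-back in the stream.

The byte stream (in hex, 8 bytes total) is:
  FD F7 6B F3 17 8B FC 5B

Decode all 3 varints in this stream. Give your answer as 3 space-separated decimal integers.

Answer: 1768445 3059 1506827

Derivation:
  byte[0]=0xFD cont=1 payload=0x7D=125: acc |= 125<<0 -> acc=125 shift=7
  byte[1]=0xF7 cont=1 payload=0x77=119: acc |= 119<<7 -> acc=15357 shift=14
  byte[2]=0x6B cont=0 payload=0x6B=107: acc |= 107<<14 -> acc=1768445 shift=21 [end]
Varint 1: bytes[0:3] = FD F7 6B -> value 1768445 (3 byte(s))
  byte[3]=0xF3 cont=1 payload=0x73=115: acc |= 115<<0 -> acc=115 shift=7
  byte[4]=0x17 cont=0 payload=0x17=23: acc |= 23<<7 -> acc=3059 shift=14 [end]
Varint 2: bytes[3:5] = F3 17 -> value 3059 (2 byte(s))
  byte[5]=0x8B cont=1 payload=0x0B=11: acc |= 11<<0 -> acc=11 shift=7
  byte[6]=0xFC cont=1 payload=0x7C=124: acc |= 124<<7 -> acc=15883 shift=14
  byte[7]=0x5B cont=0 payload=0x5B=91: acc |= 91<<14 -> acc=1506827 shift=21 [end]
Varint 3: bytes[5:8] = 8B FC 5B -> value 1506827 (3 byte(s))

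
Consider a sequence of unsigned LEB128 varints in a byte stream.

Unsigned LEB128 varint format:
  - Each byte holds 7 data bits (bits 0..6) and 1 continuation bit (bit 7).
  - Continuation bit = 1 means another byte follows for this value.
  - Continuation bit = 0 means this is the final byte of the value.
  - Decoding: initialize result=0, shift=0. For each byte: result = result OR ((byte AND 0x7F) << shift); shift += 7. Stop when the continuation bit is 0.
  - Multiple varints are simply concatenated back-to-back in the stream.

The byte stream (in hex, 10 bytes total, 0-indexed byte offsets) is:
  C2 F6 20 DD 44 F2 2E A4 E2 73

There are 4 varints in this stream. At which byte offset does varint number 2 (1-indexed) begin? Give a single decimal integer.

Answer: 3

Derivation:
  byte[0]=0xC2 cont=1 payload=0x42=66: acc |= 66<<0 -> acc=66 shift=7
  byte[1]=0xF6 cont=1 payload=0x76=118: acc |= 118<<7 -> acc=15170 shift=14
  byte[2]=0x20 cont=0 payload=0x20=32: acc |= 32<<14 -> acc=539458 shift=21 [end]
Varint 1: bytes[0:3] = C2 F6 20 -> value 539458 (3 byte(s))
  byte[3]=0xDD cont=1 payload=0x5D=93: acc |= 93<<0 -> acc=93 shift=7
  byte[4]=0x44 cont=0 payload=0x44=68: acc |= 68<<7 -> acc=8797 shift=14 [end]
Varint 2: bytes[3:5] = DD 44 -> value 8797 (2 byte(s))
  byte[5]=0xF2 cont=1 payload=0x72=114: acc |= 114<<0 -> acc=114 shift=7
  byte[6]=0x2E cont=0 payload=0x2E=46: acc |= 46<<7 -> acc=6002 shift=14 [end]
Varint 3: bytes[5:7] = F2 2E -> value 6002 (2 byte(s))
  byte[7]=0xA4 cont=1 payload=0x24=36: acc |= 36<<0 -> acc=36 shift=7
  byte[8]=0xE2 cont=1 payload=0x62=98: acc |= 98<<7 -> acc=12580 shift=14
  byte[9]=0x73 cont=0 payload=0x73=115: acc |= 115<<14 -> acc=1896740 shift=21 [end]
Varint 4: bytes[7:10] = A4 E2 73 -> value 1896740 (3 byte(s))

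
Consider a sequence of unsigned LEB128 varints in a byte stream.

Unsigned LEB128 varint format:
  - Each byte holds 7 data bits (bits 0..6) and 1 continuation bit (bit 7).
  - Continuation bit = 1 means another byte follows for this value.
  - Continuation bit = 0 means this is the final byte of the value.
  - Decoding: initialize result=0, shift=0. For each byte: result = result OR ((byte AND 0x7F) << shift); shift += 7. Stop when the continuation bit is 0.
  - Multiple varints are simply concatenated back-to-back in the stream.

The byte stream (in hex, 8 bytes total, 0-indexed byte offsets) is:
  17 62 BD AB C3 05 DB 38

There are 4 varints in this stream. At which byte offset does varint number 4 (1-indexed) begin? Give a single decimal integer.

  byte[0]=0x17 cont=0 payload=0x17=23: acc |= 23<<0 -> acc=23 shift=7 [end]
Varint 1: bytes[0:1] = 17 -> value 23 (1 byte(s))
  byte[1]=0x62 cont=0 payload=0x62=98: acc |= 98<<0 -> acc=98 shift=7 [end]
Varint 2: bytes[1:2] = 62 -> value 98 (1 byte(s))
  byte[2]=0xBD cont=1 payload=0x3D=61: acc |= 61<<0 -> acc=61 shift=7
  byte[3]=0xAB cont=1 payload=0x2B=43: acc |= 43<<7 -> acc=5565 shift=14
  byte[4]=0xC3 cont=1 payload=0x43=67: acc |= 67<<14 -> acc=1103293 shift=21
  byte[5]=0x05 cont=0 payload=0x05=5: acc |= 5<<21 -> acc=11589053 shift=28 [end]
Varint 3: bytes[2:6] = BD AB C3 05 -> value 11589053 (4 byte(s))
  byte[6]=0xDB cont=1 payload=0x5B=91: acc |= 91<<0 -> acc=91 shift=7
  byte[7]=0x38 cont=0 payload=0x38=56: acc |= 56<<7 -> acc=7259 shift=14 [end]
Varint 4: bytes[6:8] = DB 38 -> value 7259 (2 byte(s))

Answer: 6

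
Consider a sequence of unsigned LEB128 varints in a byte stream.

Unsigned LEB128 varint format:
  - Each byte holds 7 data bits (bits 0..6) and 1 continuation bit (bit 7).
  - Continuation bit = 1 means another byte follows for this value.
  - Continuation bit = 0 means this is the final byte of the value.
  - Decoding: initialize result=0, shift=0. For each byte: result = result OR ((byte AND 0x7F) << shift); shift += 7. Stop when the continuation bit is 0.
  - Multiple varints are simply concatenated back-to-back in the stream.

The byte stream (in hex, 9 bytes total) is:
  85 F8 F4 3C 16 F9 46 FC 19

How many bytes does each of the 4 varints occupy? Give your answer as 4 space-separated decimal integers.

Answer: 4 1 2 2

Derivation:
  byte[0]=0x85 cont=1 payload=0x05=5: acc |= 5<<0 -> acc=5 shift=7
  byte[1]=0xF8 cont=1 payload=0x78=120: acc |= 120<<7 -> acc=15365 shift=14
  byte[2]=0xF4 cont=1 payload=0x74=116: acc |= 116<<14 -> acc=1915909 shift=21
  byte[3]=0x3C cont=0 payload=0x3C=60: acc |= 60<<21 -> acc=127745029 shift=28 [end]
Varint 1: bytes[0:4] = 85 F8 F4 3C -> value 127745029 (4 byte(s))
  byte[4]=0x16 cont=0 payload=0x16=22: acc |= 22<<0 -> acc=22 shift=7 [end]
Varint 2: bytes[4:5] = 16 -> value 22 (1 byte(s))
  byte[5]=0xF9 cont=1 payload=0x79=121: acc |= 121<<0 -> acc=121 shift=7
  byte[6]=0x46 cont=0 payload=0x46=70: acc |= 70<<7 -> acc=9081 shift=14 [end]
Varint 3: bytes[5:7] = F9 46 -> value 9081 (2 byte(s))
  byte[7]=0xFC cont=1 payload=0x7C=124: acc |= 124<<0 -> acc=124 shift=7
  byte[8]=0x19 cont=0 payload=0x19=25: acc |= 25<<7 -> acc=3324 shift=14 [end]
Varint 4: bytes[7:9] = FC 19 -> value 3324 (2 byte(s))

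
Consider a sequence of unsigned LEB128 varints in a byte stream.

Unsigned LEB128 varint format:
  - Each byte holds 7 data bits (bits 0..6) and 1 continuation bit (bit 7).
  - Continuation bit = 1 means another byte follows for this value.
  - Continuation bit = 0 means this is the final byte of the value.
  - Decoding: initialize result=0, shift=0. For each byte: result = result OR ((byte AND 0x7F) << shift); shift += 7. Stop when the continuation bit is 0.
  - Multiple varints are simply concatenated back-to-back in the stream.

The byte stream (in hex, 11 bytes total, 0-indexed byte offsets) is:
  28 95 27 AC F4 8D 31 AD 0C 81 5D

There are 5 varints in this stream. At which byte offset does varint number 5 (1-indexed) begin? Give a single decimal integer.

  byte[0]=0x28 cont=0 payload=0x28=40: acc |= 40<<0 -> acc=40 shift=7 [end]
Varint 1: bytes[0:1] = 28 -> value 40 (1 byte(s))
  byte[1]=0x95 cont=1 payload=0x15=21: acc |= 21<<0 -> acc=21 shift=7
  byte[2]=0x27 cont=0 payload=0x27=39: acc |= 39<<7 -> acc=5013 shift=14 [end]
Varint 2: bytes[1:3] = 95 27 -> value 5013 (2 byte(s))
  byte[3]=0xAC cont=1 payload=0x2C=44: acc |= 44<<0 -> acc=44 shift=7
  byte[4]=0xF4 cont=1 payload=0x74=116: acc |= 116<<7 -> acc=14892 shift=14
  byte[5]=0x8D cont=1 payload=0x0D=13: acc |= 13<<14 -> acc=227884 shift=21
  byte[6]=0x31 cont=0 payload=0x31=49: acc |= 49<<21 -> acc=102988332 shift=28 [end]
Varint 3: bytes[3:7] = AC F4 8D 31 -> value 102988332 (4 byte(s))
  byte[7]=0xAD cont=1 payload=0x2D=45: acc |= 45<<0 -> acc=45 shift=7
  byte[8]=0x0C cont=0 payload=0x0C=12: acc |= 12<<7 -> acc=1581 shift=14 [end]
Varint 4: bytes[7:9] = AD 0C -> value 1581 (2 byte(s))
  byte[9]=0x81 cont=1 payload=0x01=1: acc |= 1<<0 -> acc=1 shift=7
  byte[10]=0x5D cont=0 payload=0x5D=93: acc |= 93<<7 -> acc=11905 shift=14 [end]
Varint 5: bytes[9:11] = 81 5D -> value 11905 (2 byte(s))

Answer: 9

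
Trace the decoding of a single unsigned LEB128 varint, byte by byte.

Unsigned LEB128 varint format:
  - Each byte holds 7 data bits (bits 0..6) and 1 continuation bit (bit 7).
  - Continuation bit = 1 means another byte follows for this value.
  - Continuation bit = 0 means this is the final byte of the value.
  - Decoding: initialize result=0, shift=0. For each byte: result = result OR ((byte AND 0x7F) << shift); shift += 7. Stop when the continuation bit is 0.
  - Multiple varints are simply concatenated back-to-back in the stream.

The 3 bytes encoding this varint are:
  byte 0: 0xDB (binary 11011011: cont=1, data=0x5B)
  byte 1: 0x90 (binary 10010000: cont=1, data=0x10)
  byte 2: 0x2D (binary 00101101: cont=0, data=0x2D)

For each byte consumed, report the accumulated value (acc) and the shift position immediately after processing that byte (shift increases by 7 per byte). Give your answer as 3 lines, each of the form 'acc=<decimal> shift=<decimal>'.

Answer: acc=91 shift=7
acc=2139 shift=14
acc=739419 shift=21

Derivation:
byte 0=0xDB: payload=0x5B=91, contrib = 91<<0 = 91; acc -> 91, shift -> 7
byte 1=0x90: payload=0x10=16, contrib = 16<<7 = 2048; acc -> 2139, shift -> 14
byte 2=0x2D: payload=0x2D=45, contrib = 45<<14 = 737280; acc -> 739419, shift -> 21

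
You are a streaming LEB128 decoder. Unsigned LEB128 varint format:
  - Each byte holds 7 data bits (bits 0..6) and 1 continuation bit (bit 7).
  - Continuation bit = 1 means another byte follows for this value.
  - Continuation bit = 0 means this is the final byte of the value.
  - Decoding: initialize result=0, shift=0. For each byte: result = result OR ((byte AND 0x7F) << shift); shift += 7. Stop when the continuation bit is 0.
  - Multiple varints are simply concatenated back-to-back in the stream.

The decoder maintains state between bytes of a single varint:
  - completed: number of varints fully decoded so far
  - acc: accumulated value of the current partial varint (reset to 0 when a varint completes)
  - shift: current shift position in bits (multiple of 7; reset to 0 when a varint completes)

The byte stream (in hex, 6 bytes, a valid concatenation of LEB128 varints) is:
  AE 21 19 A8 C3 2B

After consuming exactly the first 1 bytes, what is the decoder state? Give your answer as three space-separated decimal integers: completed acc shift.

byte[0]=0xAE cont=1 payload=0x2E: acc |= 46<<0 -> completed=0 acc=46 shift=7

Answer: 0 46 7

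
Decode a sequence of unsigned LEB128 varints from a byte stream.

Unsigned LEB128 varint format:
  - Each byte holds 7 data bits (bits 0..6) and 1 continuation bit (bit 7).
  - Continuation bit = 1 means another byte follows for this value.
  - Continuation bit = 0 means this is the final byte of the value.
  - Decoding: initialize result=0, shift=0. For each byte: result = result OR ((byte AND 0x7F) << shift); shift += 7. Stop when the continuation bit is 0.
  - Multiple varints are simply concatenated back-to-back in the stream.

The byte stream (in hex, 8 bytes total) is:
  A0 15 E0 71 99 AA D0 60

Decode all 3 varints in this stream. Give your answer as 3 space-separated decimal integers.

Answer: 2720 14560 202642713

Derivation:
  byte[0]=0xA0 cont=1 payload=0x20=32: acc |= 32<<0 -> acc=32 shift=7
  byte[1]=0x15 cont=0 payload=0x15=21: acc |= 21<<7 -> acc=2720 shift=14 [end]
Varint 1: bytes[0:2] = A0 15 -> value 2720 (2 byte(s))
  byte[2]=0xE0 cont=1 payload=0x60=96: acc |= 96<<0 -> acc=96 shift=7
  byte[3]=0x71 cont=0 payload=0x71=113: acc |= 113<<7 -> acc=14560 shift=14 [end]
Varint 2: bytes[2:4] = E0 71 -> value 14560 (2 byte(s))
  byte[4]=0x99 cont=1 payload=0x19=25: acc |= 25<<0 -> acc=25 shift=7
  byte[5]=0xAA cont=1 payload=0x2A=42: acc |= 42<<7 -> acc=5401 shift=14
  byte[6]=0xD0 cont=1 payload=0x50=80: acc |= 80<<14 -> acc=1316121 shift=21
  byte[7]=0x60 cont=0 payload=0x60=96: acc |= 96<<21 -> acc=202642713 shift=28 [end]
Varint 3: bytes[4:8] = 99 AA D0 60 -> value 202642713 (4 byte(s))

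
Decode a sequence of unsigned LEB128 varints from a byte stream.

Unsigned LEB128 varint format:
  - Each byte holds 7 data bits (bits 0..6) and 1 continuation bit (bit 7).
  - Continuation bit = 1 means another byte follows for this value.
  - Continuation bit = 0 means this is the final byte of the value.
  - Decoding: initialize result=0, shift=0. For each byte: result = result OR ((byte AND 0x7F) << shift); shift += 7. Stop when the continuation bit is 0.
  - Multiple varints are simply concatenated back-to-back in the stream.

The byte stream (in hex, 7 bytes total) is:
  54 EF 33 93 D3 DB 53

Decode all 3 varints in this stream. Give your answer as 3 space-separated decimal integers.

  byte[0]=0x54 cont=0 payload=0x54=84: acc |= 84<<0 -> acc=84 shift=7 [end]
Varint 1: bytes[0:1] = 54 -> value 84 (1 byte(s))
  byte[1]=0xEF cont=1 payload=0x6F=111: acc |= 111<<0 -> acc=111 shift=7
  byte[2]=0x33 cont=0 payload=0x33=51: acc |= 51<<7 -> acc=6639 shift=14 [end]
Varint 2: bytes[1:3] = EF 33 -> value 6639 (2 byte(s))
  byte[3]=0x93 cont=1 payload=0x13=19: acc |= 19<<0 -> acc=19 shift=7
  byte[4]=0xD3 cont=1 payload=0x53=83: acc |= 83<<7 -> acc=10643 shift=14
  byte[5]=0xDB cont=1 payload=0x5B=91: acc |= 91<<14 -> acc=1501587 shift=21
  byte[6]=0x53 cont=0 payload=0x53=83: acc |= 83<<21 -> acc=175565203 shift=28 [end]
Varint 3: bytes[3:7] = 93 D3 DB 53 -> value 175565203 (4 byte(s))

Answer: 84 6639 175565203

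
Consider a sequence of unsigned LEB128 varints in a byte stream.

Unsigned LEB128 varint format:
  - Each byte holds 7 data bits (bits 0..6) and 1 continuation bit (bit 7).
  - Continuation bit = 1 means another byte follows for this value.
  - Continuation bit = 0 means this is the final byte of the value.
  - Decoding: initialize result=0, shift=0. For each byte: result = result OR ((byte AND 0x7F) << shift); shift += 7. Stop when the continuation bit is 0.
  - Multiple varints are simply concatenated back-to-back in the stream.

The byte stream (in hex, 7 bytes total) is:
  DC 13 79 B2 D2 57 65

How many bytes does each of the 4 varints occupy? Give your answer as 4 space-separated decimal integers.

  byte[0]=0xDC cont=1 payload=0x5C=92: acc |= 92<<0 -> acc=92 shift=7
  byte[1]=0x13 cont=0 payload=0x13=19: acc |= 19<<7 -> acc=2524 shift=14 [end]
Varint 1: bytes[0:2] = DC 13 -> value 2524 (2 byte(s))
  byte[2]=0x79 cont=0 payload=0x79=121: acc |= 121<<0 -> acc=121 shift=7 [end]
Varint 2: bytes[2:3] = 79 -> value 121 (1 byte(s))
  byte[3]=0xB2 cont=1 payload=0x32=50: acc |= 50<<0 -> acc=50 shift=7
  byte[4]=0xD2 cont=1 payload=0x52=82: acc |= 82<<7 -> acc=10546 shift=14
  byte[5]=0x57 cont=0 payload=0x57=87: acc |= 87<<14 -> acc=1435954 shift=21 [end]
Varint 3: bytes[3:6] = B2 D2 57 -> value 1435954 (3 byte(s))
  byte[6]=0x65 cont=0 payload=0x65=101: acc |= 101<<0 -> acc=101 shift=7 [end]
Varint 4: bytes[6:7] = 65 -> value 101 (1 byte(s))

Answer: 2 1 3 1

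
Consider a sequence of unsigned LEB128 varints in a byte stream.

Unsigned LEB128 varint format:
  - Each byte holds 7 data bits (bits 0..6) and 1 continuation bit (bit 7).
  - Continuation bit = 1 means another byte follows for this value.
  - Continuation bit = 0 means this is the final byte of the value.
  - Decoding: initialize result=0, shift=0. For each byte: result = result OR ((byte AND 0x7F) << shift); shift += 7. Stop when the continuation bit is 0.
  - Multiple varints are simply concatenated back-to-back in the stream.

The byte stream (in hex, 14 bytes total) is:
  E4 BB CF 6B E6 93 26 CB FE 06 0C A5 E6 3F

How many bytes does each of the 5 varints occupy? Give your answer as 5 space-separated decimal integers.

  byte[0]=0xE4 cont=1 payload=0x64=100: acc |= 100<<0 -> acc=100 shift=7
  byte[1]=0xBB cont=1 payload=0x3B=59: acc |= 59<<7 -> acc=7652 shift=14
  byte[2]=0xCF cont=1 payload=0x4F=79: acc |= 79<<14 -> acc=1301988 shift=21
  byte[3]=0x6B cont=0 payload=0x6B=107: acc |= 107<<21 -> acc=225697252 shift=28 [end]
Varint 1: bytes[0:4] = E4 BB CF 6B -> value 225697252 (4 byte(s))
  byte[4]=0xE6 cont=1 payload=0x66=102: acc |= 102<<0 -> acc=102 shift=7
  byte[5]=0x93 cont=1 payload=0x13=19: acc |= 19<<7 -> acc=2534 shift=14
  byte[6]=0x26 cont=0 payload=0x26=38: acc |= 38<<14 -> acc=625126 shift=21 [end]
Varint 2: bytes[4:7] = E6 93 26 -> value 625126 (3 byte(s))
  byte[7]=0xCB cont=1 payload=0x4B=75: acc |= 75<<0 -> acc=75 shift=7
  byte[8]=0xFE cont=1 payload=0x7E=126: acc |= 126<<7 -> acc=16203 shift=14
  byte[9]=0x06 cont=0 payload=0x06=6: acc |= 6<<14 -> acc=114507 shift=21 [end]
Varint 3: bytes[7:10] = CB FE 06 -> value 114507 (3 byte(s))
  byte[10]=0x0C cont=0 payload=0x0C=12: acc |= 12<<0 -> acc=12 shift=7 [end]
Varint 4: bytes[10:11] = 0C -> value 12 (1 byte(s))
  byte[11]=0xA5 cont=1 payload=0x25=37: acc |= 37<<0 -> acc=37 shift=7
  byte[12]=0xE6 cont=1 payload=0x66=102: acc |= 102<<7 -> acc=13093 shift=14
  byte[13]=0x3F cont=0 payload=0x3F=63: acc |= 63<<14 -> acc=1045285 shift=21 [end]
Varint 5: bytes[11:14] = A5 E6 3F -> value 1045285 (3 byte(s))

Answer: 4 3 3 1 3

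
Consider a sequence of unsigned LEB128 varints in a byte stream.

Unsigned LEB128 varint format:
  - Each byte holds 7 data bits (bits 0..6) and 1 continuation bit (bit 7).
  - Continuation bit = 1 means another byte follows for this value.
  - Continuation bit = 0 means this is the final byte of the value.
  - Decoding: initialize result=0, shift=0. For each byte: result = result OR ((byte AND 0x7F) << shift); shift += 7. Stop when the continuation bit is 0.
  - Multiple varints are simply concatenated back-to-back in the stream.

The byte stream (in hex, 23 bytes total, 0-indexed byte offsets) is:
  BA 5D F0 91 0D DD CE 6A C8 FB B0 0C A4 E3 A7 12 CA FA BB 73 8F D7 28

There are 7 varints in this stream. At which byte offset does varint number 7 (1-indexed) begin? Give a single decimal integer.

Answer: 20

Derivation:
  byte[0]=0xBA cont=1 payload=0x3A=58: acc |= 58<<0 -> acc=58 shift=7
  byte[1]=0x5D cont=0 payload=0x5D=93: acc |= 93<<7 -> acc=11962 shift=14 [end]
Varint 1: bytes[0:2] = BA 5D -> value 11962 (2 byte(s))
  byte[2]=0xF0 cont=1 payload=0x70=112: acc |= 112<<0 -> acc=112 shift=7
  byte[3]=0x91 cont=1 payload=0x11=17: acc |= 17<<7 -> acc=2288 shift=14
  byte[4]=0x0D cont=0 payload=0x0D=13: acc |= 13<<14 -> acc=215280 shift=21 [end]
Varint 2: bytes[2:5] = F0 91 0D -> value 215280 (3 byte(s))
  byte[5]=0xDD cont=1 payload=0x5D=93: acc |= 93<<0 -> acc=93 shift=7
  byte[6]=0xCE cont=1 payload=0x4E=78: acc |= 78<<7 -> acc=10077 shift=14
  byte[7]=0x6A cont=0 payload=0x6A=106: acc |= 106<<14 -> acc=1746781 shift=21 [end]
Varint 3: bytes[5:8] = DD CE 6A -> value 1746781 (3 byte(s))
  byte[8]=0xC8 cont=1 payload=0x48=72: acc |= 72<<0 -> acc=72 shift=7
  byte[9]=0xFB cont=1 payload=0x7B=123: acc |= 123<<7 -> acc=15816 shift=14
  byte[10]=0xB0 cont=1 payload=0x30=48: acc |= 48<<14 -> acc=802248 shift=21
  byte[11]=0x0C cont=0 payload=0x0C=12: acc |= 12<<21 -> acc=25968072 shift=28 [end]
Varint 4: bytes[8:12] = C8 FB B0 0C -> value 25968072 (4 byte(s))
  byte[12]=0xA4 cont=1 payload=0x24=36: acc |= 36<<0 -> acc=36 shift=7
  byte[13]=0xE3 cont=1 payload=0x63=99: acc |= 99<<7 -> acc=12708 shift=14
  byte[14]=0xA7 cont=1 payload=0x27=39: acc |= 39<<14 -> acc=651684 shift=21
  byte[15]=0x12 cont=0 payload=0x12=18: acc |= 18<<21 -> acc=38400420 shift=28 [end]
Varint 5: bytes[12:16] = A4 E3 A7 12 -> value 38400420 (4 byte(s))
  byte[16]=0xCA cont=1 payload=0x4A=74: acc |= 74<<0 -> acc=74 shift=7
  byte[17]=0xFA cont=1 payload=0x7A=122: acc |= 122<<7 -> acc=15690 shift=14
  byte[18]=0xBB cont=1 payload=0x3B=59: acc |= 59<<14 -> acc=982346 shift=21
  byte[19]=0x73 cont=0 payload=0x73=115: acc |= 115<<21 -> acc=242154826 shift=28 [end]
Varint 6: bytes[16:20] = CA FA BB 73 -> value 242154826 (4 byte(s))
  byte[20]=0x8F cont=1 payload=0x0F=15: acc |= 15<<0 -> acc=15 shift=7
  byte[21]=0xD7 cont=1 payload=0x57=87: acc |= 87<<7 -> acc=11151 shift=14
  byte[22]=0x28 cont=0 payload=0x28=40: acc |= 40<<14 -> acc=666511 shift=21 [end]
Varint 7: bytes[20:23] = 8F D7 28 -> value 666511 (3 byte(s))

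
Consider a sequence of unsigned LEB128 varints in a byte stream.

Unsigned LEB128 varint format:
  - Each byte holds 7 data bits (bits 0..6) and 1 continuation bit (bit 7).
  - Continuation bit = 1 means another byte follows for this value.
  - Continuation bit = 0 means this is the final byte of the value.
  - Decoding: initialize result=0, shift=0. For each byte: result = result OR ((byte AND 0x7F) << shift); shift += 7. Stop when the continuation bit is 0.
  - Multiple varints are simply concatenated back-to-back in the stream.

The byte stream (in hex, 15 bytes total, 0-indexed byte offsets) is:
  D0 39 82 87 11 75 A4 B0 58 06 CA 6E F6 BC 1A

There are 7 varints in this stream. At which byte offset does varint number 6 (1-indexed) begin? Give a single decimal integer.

Answer: 10

Derivation:
  byte[0]=0xD0 cont=1 payload=0x50=80: acc |= 80<<0 -> acc=80 shift=7
  byte[1]=0x39 cont=0 payload=0x39=57: acc |= 57<<7 -> acc=7376 shift=14 [end]
Varint 1: bytes[0:2] = D0 39 -> value 7376 (2 byte(s))
  byte[2]=0x82 cont=1 payload=0x02=2: acc |= 2<<0 -> acc=2 shift=7
  byte[3]=0x87 cont=1 payload=0x07=7: acc |= 7<<7 -> acc=898 shift=14
  byte[4]=0x11 cont=0 payload=0x11=17: acc |= 17<<14 -> acc=279426 shift=21 [end]
Varint 2: bytes[2:5] = 82 87 11 -> value 279426 (3 byte(s))
  byte[5]=0x75 cont=0 payload=0x75=117: acc |= 117<<0 -> acc=117 shift=7 [end]
Varint 3: bytes[5:6] = 75 -> value 117 (1 byte(s))
  byte[6]=0xA4 cont=1 payload=0x24=36: acc |= 36<<0 -> acc=36 shift=7
  byte[7]=0xB0 cont=1 payload=0x30=48: acc |= 48<<7 -> acc=6180 shift=14
  byte[8]=0x58 cont=0 payload=0x58=88: acc |= 88<<14 -> acc=1447972 shift=21 [end]
Varint 4: bytes[6:9] = A4 B0 58 -> value 1447972 (3 byte(s))
  byte[9]=0x06 cont=0 payload=0x06=6: acc |= 6<<0 -> acc=6 shift=7 [end]
Varint 5: bytes[9:10] = 06 -> value 6 (1 byte(s))
  byte[10]=0xCA cont=1 payload=0x4A=74: acc |= 74<<0 -> acc=74 shift=7
  byte[11]=0x6E cont=0 payload=0x6E=110: acc |= 110<<7 -> acc=14154 shift=14 [end]
Varint 6: bytes[10:12] = CA 6E -> value 14154 (2 byte(s))
  byte[12]=0xF6 cont=1 payload=0x76=118: acc |= 118<<0 -> acc=118 shift=7
  byte[13]=0xBC cont=1 payload=0x3C=60: acc |= 60<<7 -> acc=7798 shift=14
  byte[14]=0x1A cont=0 payload=0x1A=26: acc |= 26<<14 -> acc=433782 shift=21 [end]
Varint 7: bytes[12:15] = F6 BC 1A -> value 433782 (3 byte(s))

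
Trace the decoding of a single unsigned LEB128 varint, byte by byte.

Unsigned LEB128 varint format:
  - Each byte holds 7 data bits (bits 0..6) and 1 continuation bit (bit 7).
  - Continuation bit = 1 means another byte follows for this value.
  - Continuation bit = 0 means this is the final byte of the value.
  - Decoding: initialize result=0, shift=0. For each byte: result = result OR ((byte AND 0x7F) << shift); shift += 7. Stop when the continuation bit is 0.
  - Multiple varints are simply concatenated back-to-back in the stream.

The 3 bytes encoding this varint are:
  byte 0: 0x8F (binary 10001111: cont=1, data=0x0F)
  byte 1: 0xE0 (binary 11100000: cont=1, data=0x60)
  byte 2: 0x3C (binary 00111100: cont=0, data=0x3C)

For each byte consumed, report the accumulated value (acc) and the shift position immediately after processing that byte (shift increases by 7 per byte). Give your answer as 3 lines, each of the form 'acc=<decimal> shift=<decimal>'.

byte 0=0x8F: payload=0x0F=15, contrib = 15<<0 = 15; acc -> 15, shift -> 7
byte 1=0xE0: payload=0x60=96, contrib = 96<<7 = 12288; acc -> 12303, shift -> 14
byte 2=0x3C: payload=0x3C=60, contrib = 60<<14 = 983040; acc -> 995343, shift -> 21

Answer: acc=15 shift=7
acc=12303 shift=14
acc=995343 shift=21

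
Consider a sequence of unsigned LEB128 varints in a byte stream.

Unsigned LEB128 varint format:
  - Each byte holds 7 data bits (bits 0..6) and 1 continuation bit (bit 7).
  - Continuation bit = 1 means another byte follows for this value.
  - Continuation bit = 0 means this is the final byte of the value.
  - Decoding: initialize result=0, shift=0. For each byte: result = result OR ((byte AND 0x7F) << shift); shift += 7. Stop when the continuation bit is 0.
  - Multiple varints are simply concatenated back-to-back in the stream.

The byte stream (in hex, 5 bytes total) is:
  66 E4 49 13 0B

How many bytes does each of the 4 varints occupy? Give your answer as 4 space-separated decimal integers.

  byte[0]=0x66 cont=0 payload=0x66=102: acc |= 102<<0 -> acc=102 shift=7 [end]
Varint 1: bytes[0:1] = 66 -> value 102 (1 byte(s))
  byte[1]=0xE4 cont=1 payload=0x64=100: acc |= 100<<0 -> acc=100 shift=7
  byte[2]=0x49 cont=0 payload=0x49=73: acc |= 73<<7 -> acc=9444 shift=14 [end]
Varint 2: bytes[1:3] = E4 49 -> value 9444 (2 byte(s))
  byte[3]=0x13 cont=0 payload=0x13=19: acc |= 19<<0 -> acc=19 shift=7 [end]
Varint 3: bytes[3:4] = 13 -> value 19 (1 byte(s))
  byte[4]=0x0B cont=0 payload=0x0B=11: acc |= 11<<0 -> acc=11 shift=7 [end]
Varint 4: bytes[4:5] = 0B -> value 11 (1 byte(s))

Answer: 1 2 1 1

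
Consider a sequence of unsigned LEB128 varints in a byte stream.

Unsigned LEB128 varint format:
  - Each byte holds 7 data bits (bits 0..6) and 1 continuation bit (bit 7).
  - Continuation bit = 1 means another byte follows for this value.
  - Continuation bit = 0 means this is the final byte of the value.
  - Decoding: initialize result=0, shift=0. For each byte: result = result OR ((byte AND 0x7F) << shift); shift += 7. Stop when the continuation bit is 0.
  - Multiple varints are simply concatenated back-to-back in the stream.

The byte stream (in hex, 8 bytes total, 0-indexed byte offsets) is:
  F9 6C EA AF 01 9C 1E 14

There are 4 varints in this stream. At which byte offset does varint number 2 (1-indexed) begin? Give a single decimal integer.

Answer: 2

Derivation:
  byte[0]=0xF9 cont=1 payload=0x79=121: acc |= 121<<0 -> acc=121 shift=7
  byte[1]=0x6C cont=0 payload=0x6C=108: acc |= 108<<7 -> acc=13945 shift=14 [end]
Varint 1: bytes[0:2] = F9 6C -> value 13945 (2 byte(s))
  byte[2]=0xEA cont=1 payload=0x6A=106: acc |= 106<<0 -> acc=106 shift=7
  byte[3]=0xAF cont=1 payload=0x2F=47: acc |= 47<<7 -> acc=6122 shift=14
  byte[4]=0x01 cont=0 payload=0x01=1: acc |= 1<<14 -> acc=22506 shift=21 [end]
Varint 2: bytes[2:5] = EA AF 01 -> value 22506 (3 byte(s))
  byte[5]=0x9C cont=1 payload=0x1C=28: acc |= 28<<0 -> acc=28 shift=7
  byte[6]=0x1E cont=0 payload=0x1E=30: acc |= 30<<7 -> acc=3868 shift=14 [end]
Varint 3: bytes[5:7] = 9C 1E -> value 3868 (2 byte(s))
  byte[7]=0x14 cont=0 payload=0x14=20: acc |= 20<<0 -> acc=20 shift=7 [end]
Varint 4: bytes[7:8] = 14 -> value 20 (1 byte(s))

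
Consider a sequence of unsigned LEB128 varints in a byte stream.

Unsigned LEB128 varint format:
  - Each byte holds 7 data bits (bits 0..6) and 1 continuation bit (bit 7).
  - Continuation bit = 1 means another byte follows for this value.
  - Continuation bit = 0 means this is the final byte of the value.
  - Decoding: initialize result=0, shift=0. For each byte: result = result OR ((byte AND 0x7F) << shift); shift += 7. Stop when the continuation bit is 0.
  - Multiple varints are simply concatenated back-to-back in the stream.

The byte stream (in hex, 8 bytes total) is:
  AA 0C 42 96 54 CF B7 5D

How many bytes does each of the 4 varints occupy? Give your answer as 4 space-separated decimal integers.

  byte[0]=0xAA cont=1 payload=0x2A=42: acc |= 42<<0 -> acc=42 shift=7
  byte[1]=0x0C cont=0 payload=0x0C=12: acc |= 12<<7 -> acc=1578 shift=14 [end]
Varint 1: bytes[0:2] = AA 0C -> value 1578 (2 byte(s))
  byte[2]=0x42 cont=0 payload=0x42=66: acc |= 66<<0 -> acc=66 shift=7 [end]
Varint 2: bytes[2:3] = 42 -> value 66 (1 byte(s))
  byte[3]=0x96 cont=1 payload=0x16=22: acc |= 22<<0 -> acc=22 shift=7
  byte[4]=0x54 cont=0 payload=0x54=84: acc |= 84<<7 -> acc=10774 shift=14 [end]
Varint 3: bytes[3:5] = 96 54 -> value 10774 (2 byte(s))
  byte[5]=0xCF cont=1 payload=0x4F=79: acc |= 79<<0 -> acc=79 shift=7
  byte[6]=0xB7 cont=1 payload=0x37=55: acc |= 55<<7 -> acc=7119 shift=14
  byte[7]=0x5D cont=0 payload=0x5D=93: acc |= 93<<14 -> acc=1530831 shift=21 [end]
Varint 4: bytes[5:8] = CF B7 5D -> value 1530831 (3 byte(s))

Answer: 2 1 2 3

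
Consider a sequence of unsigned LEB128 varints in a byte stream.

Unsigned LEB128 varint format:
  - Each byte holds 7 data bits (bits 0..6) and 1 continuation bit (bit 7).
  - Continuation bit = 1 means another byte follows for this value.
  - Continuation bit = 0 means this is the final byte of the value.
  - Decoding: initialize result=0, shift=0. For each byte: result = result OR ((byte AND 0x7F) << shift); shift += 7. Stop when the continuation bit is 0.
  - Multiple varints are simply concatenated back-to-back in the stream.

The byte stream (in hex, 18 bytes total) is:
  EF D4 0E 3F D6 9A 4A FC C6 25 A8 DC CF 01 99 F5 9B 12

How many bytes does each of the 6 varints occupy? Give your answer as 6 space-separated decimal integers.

Answer: 3 1 3 3 4 4

Derivation:
  byte[0]=0xEF cont=1 payload=0x6F=111: acc |= 111<<0 -> acc=111 shift=7
  byte[1]=0xD4 cont=1 payload=0x54=84: acc |= 84<<7 -> acc=10863 shift=14
  byte[2]=0x0E cont=0 payload=0x0E=14: acc |= 14<<14 -> acc=240239 shift=21 [end]
Varint 1: bytes[0:3] = EF D4 0E -> value 240239 (3 byte(s))
  byte[3]=0x3F cont=0 payload=0x3F=63: acc |= 63<<0 -> acc=63 shift=7 [end]
Varint 2: bytes[3:4] = 3F -> value 63 (1 byte(s))
  byte[4]=0xD6 cont=1 payload=0x56=86: acc |= 86<<0 -> acc=86 shift=7
  byte[5]=0x9A cont=1 payload=0x1A=26: acc |= 26<<7 -> acc=3414 shift=14
  byte[6]=0x4A cont=0 payload=0x4A=74: acc |= 74<<14 -> acc=1215830 shift=21 [end]
Varint 3: bytes[4:7] = D6 9A 4A -> value 1215830 (3 byte(s))
  byte[7]=0xFC cont=1 payload=0x7C=124: acc |= 124<<0 -> acc=124 shift=7
  byte[8]=0xC6 cont=1 payload=0x46=70: acc |= 70<<7 -> acc=9084 shift=14
  byte[9]=0x25 cont=0 payload=0x25=37: acc |= 37<<14 -> acc=615292 shift=21 [end]
Varint 4: bytes[7:10] = FC C6 25 -> value 615292 (3 byte(s))
  byte[10]=0xA8 cont=1 payload=0x28=40: acc |= 40<<0 -> acc=40 shift=7
  byte[11]=0xDC cont=1 payload=0x5C=92: acc |= 92<<7 -> acc=11816 shift=14
  byte[12]=0xCF cont=1 payload=0x4F=79: acc |= 79<<14 -> acc=1306152 shift=21
  byte[13]=0x01 cont=0 payload=0x01=1: acc |= 1<<21 -> acc=3403304 shift=28 [end]
Varint 5: bytes[10:14] = A8 DC CF 01 -> value 3403304 (4 byte(s))
  byte[14]=0x99 cont=1 payload=0x19=25: acc |= 25<<0 -> acc=25 shift=7
  byte[15]=0xF5 cont=1 payload=0x75=117: acc |= 117<<7 -> acc=15001 shift=14
  byte[16]=0x9B cont=1 payload=0x1B=27: acc |= 27<<14 -> acc=457369 shift=21
  byte[17]=0x12 cont=0 payload=0x12=18: acc |= 18<<21 -> acc=38206105 shift=28 [end]
Varint 6: bytes[14:18] = 99 F5 9B 12 -> value 38206105 (4 byte(s))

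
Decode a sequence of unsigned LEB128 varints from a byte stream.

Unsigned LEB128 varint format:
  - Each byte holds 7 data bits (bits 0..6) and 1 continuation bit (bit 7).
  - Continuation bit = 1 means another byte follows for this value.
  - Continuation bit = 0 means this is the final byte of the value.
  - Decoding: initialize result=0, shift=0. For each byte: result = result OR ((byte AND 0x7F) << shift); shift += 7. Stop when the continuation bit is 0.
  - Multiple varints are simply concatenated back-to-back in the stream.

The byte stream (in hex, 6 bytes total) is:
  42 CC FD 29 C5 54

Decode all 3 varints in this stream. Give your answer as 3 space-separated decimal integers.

Answer: 66 687820 10821

Derivation:
  byte[0]=0x42 cont=0 payload=0x42=66: acc |= 66<<0 -> acc=66 shift=7 [end]
Varint 1: bytes[0:1] = 42 -> value 66 (1 byte(s))
  byte[1]=0xCC cont=1 payload=0x4C=76: acc |= 76<<0 -> acc=76 shift=7
  byte[2]=0xFD cont=1 payload=0x7D=125: acc |= 125<<7 -> acc=16076 shift=14
  byte[3]=0x29 cont=0 payload=0x29=41: acc |= 41<<14 -> acc=687820 shift=21 [end]
Varint 2: bytes[1:4] = CC FD 29 -> value 687820 (3 byte(s))
  byte[4]=0xC5 cont=1 payload=0x45=69: acc |= 69<<0 -> acc=69 shift=7
  byte[5]=0x54 cont=0 payload=0x54=84: acc |= 84<<7 -> acc=10821 shift=14 [end]
Varint 3: bytes[4:6] = C5 54 -> value 10821 (2 byte(s))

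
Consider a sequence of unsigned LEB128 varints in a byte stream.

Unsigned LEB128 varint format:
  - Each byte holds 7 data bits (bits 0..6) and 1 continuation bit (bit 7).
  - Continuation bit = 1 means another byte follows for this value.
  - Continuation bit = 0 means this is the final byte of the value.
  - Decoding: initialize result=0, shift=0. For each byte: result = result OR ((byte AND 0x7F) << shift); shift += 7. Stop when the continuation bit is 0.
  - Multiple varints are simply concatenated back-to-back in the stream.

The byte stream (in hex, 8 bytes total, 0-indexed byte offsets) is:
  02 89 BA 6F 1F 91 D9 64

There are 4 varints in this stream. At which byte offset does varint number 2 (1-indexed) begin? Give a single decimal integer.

  byte[0]=0x02 cont=0 payload=0x02=2: acc |= 2<<0 -> acc=2 shift=7 [end]
Varint 1: bytes[0:1] = 02 -> value 2 (1 byte(s))
  byte[1]=0x89 cont=1 payload=0x09=9: acc |= 9<<0 -> acc=9 shift=7
  byte[2]=0xBA cont=1 payload=0x3A=58: acc |= 58<<7 -> acc=7433 shift=14
  byte[3]=0x6F cont=0 payload=0x6F=111: acc |= 111<<14 -> acc=1826057 shift=21 [end]
Varint 2: bytes[1:4] = 89 BA 6F -> value 1826057 (3 byte(s))
  byte[4]=0x1F cont=0 payload=0x1F=31: acc |= 31<<0 -> acc=31 shift=7 [end]
Varint 3: bytes[4:5] = 1F -> value 31 (1 byte(s))
  byte[5]=0x91 cont=1 payload=0x11=17: acc |= 17<<0 -> acc=17 shift=7
  byte[6]=0xD9 cont=1 payload=0x59=89: acc |= 89<<7 -> acc=11409 shift=14
  byte[7]=0x64 cont=0 payload=0x64=100: acc |= 100<<14 -> acc=1649809 shift=21 [end]
Varint 4: bytes[5:8] = 91 D9 64 -> value 1649809 (3 byte(s))

Answer: 1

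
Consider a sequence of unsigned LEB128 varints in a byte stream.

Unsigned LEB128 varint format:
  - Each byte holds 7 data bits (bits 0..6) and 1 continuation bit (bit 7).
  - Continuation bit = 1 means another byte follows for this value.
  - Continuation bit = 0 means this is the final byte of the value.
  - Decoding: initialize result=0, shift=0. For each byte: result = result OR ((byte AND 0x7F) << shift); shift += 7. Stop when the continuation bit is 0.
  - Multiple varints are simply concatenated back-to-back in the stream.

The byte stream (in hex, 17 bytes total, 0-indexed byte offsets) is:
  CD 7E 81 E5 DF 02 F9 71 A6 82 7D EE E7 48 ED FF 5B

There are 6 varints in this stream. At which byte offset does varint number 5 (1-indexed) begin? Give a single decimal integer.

  byte[0]=0xCD cont=1 payload=0x4D=77: acc |= 77<<0 -> acc=77 shift=7
  byte[1]=0x7E cont=0 payload=0x7E=126: acc |= 126<<7 -> acc=16205 shift=14 [end]
Varint 1: bytes[0:2] = CD 7E -> value 16205 (2 byte(s))
  byte[2]=0x81 cont=1 payload=0x01=1: acc |= 1<<0 -> acc=1 shift=7
  byte[3]=0xE5 cont=1 payload=0x65=101: acc |= 101<<7 -> acc=12929 shift=14
  byte[4]=0xDF cont=1 payload=0x5F=95: acc |= 95<<14 -> acc=1569409 shift=21
  byte[5]=0x02 cont=0 payload=0x02=2: acc |= 2<<21 -> acc=5763713 shift=28 [end]
Varint 2: bytes[2:6] = 81 E5 DF 02 -> value 5763713 (4 byte(s))
  byte[6]=0xF9 cont=1 payload=0x79=121: acc |= 121<<0 -> acc=121 shift=7
  byte[7]=0x71 cont=0 payload=0x71=113: acc |= 113<<7 -> acc=14585 shift=14 [end]
Varint 3: bytes[6:8] = F9 71 -> value 14585 (2 byte(s))
  byte[8]=0xA6 cont=1 payload=0x26=38: acc |= 38<<0 -> acc=38 shift=7
  byte[9]=0x82 cont=1 payload=0x02=2: acc |= 2<<7 -> acc=294 shift=14
  byte[10]=0x7D cont=0 payload=0x7D=125: acc |= 125<<14 -> acc=2048294 shift=21 [end]
Varint 4: bytes[8:11] = A6 82 7D -> value 2048294 (3 byte(s))
  byte[11]=0xEE cont=1 payload=0x6E=110: acc |= 110<<0 -> acc=110 shift=7
  byte[12]=0xE7 cont=1 payload=0x67=103: acc |= 103<<7 -> acc=13294 shift=14
  byte[13]=0x48 cont=0 payload=0x48=72: acc |= 72<<14 -> acc=1192942 shift=21 [end]
Varint 5: bytes[11:14] = EE E7 48 -> value 1192942 (3 byte(s))
  byte[14]=0xED cont=1 payload=0x6D=109: acc |= 109<<0 -> acc=109 shift=7
  byte[15]=0xFF cont=1 payload=0x7F=127: acc |= 127<<7 -> acc=16365 shift=14
  byte[16]=0x5B cont=0 payload=0x5B=91: acc |= 91<<14 -> acc=1507309 shift=21 [end]
Varint 6: bytes[14:17] = ED FF 5B -> value 1507309 (3 byte(s))

Answer: 11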